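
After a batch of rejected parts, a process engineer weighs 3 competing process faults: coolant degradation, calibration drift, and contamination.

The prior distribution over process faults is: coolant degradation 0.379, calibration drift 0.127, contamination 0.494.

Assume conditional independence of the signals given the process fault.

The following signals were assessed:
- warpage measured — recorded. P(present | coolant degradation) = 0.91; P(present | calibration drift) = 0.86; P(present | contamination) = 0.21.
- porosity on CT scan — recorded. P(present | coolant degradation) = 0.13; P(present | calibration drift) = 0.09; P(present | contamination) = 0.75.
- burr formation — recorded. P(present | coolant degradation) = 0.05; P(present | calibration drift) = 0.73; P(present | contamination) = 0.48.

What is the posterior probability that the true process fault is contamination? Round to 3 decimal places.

0.799

Multiply each prior by the joint likelihood of the signal pattern:
  coolant degradation: 0.379 × 0.91 × 0.13 × 0.05 = 0.0022418
  calibration drift: 0.127 × 0.86 × 0.09 × 0.73 = 0.0071758
  contamination: 0.494 × 0.21 × 0.75 × 0.48 = 0.037346
Normalizing constant Z = 0.0022418 + 0.0071758 + 0.037346 = 0.046764.
P(contamination | evidence) = 0.037346 / 0.046764 ≈ 0.799.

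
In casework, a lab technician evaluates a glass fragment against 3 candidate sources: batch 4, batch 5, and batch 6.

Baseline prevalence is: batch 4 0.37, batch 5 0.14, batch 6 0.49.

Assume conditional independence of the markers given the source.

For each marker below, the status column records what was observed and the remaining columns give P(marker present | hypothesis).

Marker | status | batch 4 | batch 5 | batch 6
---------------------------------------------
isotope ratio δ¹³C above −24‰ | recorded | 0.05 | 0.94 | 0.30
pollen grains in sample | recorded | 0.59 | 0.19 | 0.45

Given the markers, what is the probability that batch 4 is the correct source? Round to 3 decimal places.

0.107

For each hypothesis, the unnormalized posterior weight is prior × product of the marker likelihoods:
  batch 4: 0.37 × 0.05 × 0.59 = 0.010915
  batch 5: 0.14 × 0.94 × 0.19 = 0.025004
  batch 6: 0.49 × 0.30 × 0.45 = 0.06615
Normalizing constant Z = 0.010915 + 0.025004 + 0.06615 = 0.10207.
P(batch 4 | evidence) = 0.010915 / 0.10207 ≈ 0.107.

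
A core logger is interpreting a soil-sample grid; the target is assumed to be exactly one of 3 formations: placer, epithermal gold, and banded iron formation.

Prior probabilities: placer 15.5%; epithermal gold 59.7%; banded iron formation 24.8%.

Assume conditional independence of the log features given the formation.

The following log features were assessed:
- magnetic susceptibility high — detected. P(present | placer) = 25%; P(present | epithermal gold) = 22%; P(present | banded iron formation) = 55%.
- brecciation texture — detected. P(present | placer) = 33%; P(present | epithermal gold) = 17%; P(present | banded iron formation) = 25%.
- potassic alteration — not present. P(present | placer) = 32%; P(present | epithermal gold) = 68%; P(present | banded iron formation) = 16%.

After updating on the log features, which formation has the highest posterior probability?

For each hypothesis, the unnormalized posterior weight is prior × product of the log feature likelihoods (using 1 − P(present | H) for each absent log feature):
  placer: 0.155 × 0.25 × 0.33 × (1 − 0.32) = 0.0086955
  epithermal gold: 0.597 × 0.22 × 0.17 × (1 − 0.68) = 0.0071449
  banded iron formation: 0.248 × 0.55 × 0.25 × (1 − 0.16) = 0.028644
Marginal likelihood of the evidence = 0.044484.
P(placer | evidence) ≈ 0.0086955 / 0.044484 ≈ 0.195
P(epithermal gold | evidence) ≈ 0.0071449 / 0.044484 ≈ 0.161
P(banded iron formation | evidence) ≈ 0.028644 / 0.044484 ≈ 0.644
The largest is 0.644, so banded iron formation is most probable.

banded iron formation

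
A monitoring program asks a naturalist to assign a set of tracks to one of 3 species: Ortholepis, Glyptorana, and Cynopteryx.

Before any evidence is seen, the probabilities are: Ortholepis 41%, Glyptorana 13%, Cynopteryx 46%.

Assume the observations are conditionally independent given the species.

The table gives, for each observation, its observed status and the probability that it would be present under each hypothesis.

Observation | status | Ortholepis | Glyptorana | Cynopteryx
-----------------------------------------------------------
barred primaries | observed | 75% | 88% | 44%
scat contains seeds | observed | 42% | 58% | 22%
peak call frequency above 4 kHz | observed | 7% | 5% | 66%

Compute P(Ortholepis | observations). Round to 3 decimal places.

By Bayes' rule with conditional independence, the unnormalized weight for each hypothesis is prior × ∏ likelihoods:
  Ortholepis: 0.41 × 0.75 × 0.42 × 0.07 = 0.0090405
  Glyptorana: 0.13 × 0.88 × 0.58 × 0.05 = 0.0033176
  Cynopteryx: 0.46 × 0.44 × 0.22 × 0.66 = 0.029388
Normalizing constant Z = 0.0090405 + 0.0033176 + 0.029388 = 0.041747.
P(Ortholepis | evidence) = 0.0090405 / 0.041747 ≈ 0.217.

0.217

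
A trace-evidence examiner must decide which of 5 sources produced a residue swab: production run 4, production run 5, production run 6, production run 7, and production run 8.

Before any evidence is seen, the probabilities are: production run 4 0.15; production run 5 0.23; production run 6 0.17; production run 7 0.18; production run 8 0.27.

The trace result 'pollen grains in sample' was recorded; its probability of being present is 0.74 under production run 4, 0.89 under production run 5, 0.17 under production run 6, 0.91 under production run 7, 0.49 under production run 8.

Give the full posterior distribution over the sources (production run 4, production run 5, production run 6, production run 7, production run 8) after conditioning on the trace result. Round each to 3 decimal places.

Multiply each prior by the likelihood of the trace result:
  production run 4: 0.15 × 0.74 = 0.111
  production run 5: 0.23 × 0.89 = 0.2047
  production run 6: 0.17 × 0.17 = 0.0289
  production run 7: 0.18 × 0.91 = 0.1638
  production run 8: 0.27 × 0.49 = 0.1323
Marginal likelihood of the evidence = 0.6407.
P(production run 4 | evidence) = 0.111 / 0.6407 ≈ 0.173
P(production run 5 | evidence) = 0.2047 / 0.6407 ≈ 0.319
P(production run 6 | evidence) = 0.0289 / 0.6407 ≈ 0.045
P(production run 7 | evidence) = 0.1638 / 0.6407 ≈ 0.256
P(production run 8 | evidence) = 0.1323 / 0.6407 ≈ 0.206

0.173, 0.319, 0.045, 0.256, 0.206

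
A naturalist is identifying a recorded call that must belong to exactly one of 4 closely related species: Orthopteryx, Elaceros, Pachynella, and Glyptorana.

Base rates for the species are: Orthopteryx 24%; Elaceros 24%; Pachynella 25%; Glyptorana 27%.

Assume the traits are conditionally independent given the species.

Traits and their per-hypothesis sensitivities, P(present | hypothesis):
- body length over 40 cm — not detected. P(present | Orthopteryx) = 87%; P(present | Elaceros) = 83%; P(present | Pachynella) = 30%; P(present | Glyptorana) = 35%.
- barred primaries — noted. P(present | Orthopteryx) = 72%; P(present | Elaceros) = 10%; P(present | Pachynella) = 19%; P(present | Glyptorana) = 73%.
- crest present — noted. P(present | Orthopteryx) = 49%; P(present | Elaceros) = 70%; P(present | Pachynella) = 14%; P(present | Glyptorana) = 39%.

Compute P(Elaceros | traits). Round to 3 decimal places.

Multiply each prior by the joint likelihood of the trait pattern (using 1 − P(present | H) for each absent trait):
  Orthopteryx: 0.24 × (1 − 0.87) × 0.72 × 0.49 = 0.011007
  Elaceros: 0.24 × (1 − 0.83) × 0.10 × 0.70 = 0.002856
  Pachynella: 0.25 × (1 − 0.30) × 0.19 × 0.14 = 0.004655
  Glyptorana: 0.27 × (1 − 0.35) × 0.73 × 0.39 = 0.049965
The unnormalized weights sum to 0.068483.
P(Elaceros | evidence) = 0.002856 / 0.068483 ≈ 0.042.

0.042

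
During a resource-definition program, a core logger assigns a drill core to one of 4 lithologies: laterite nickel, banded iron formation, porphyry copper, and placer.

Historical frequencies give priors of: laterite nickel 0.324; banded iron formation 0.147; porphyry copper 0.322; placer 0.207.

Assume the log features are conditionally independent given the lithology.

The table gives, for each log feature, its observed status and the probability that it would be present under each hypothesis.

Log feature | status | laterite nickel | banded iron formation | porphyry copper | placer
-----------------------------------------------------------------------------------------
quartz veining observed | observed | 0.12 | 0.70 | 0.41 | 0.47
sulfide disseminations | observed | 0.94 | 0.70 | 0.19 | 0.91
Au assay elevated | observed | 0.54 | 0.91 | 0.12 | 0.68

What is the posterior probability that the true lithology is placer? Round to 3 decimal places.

Multiply each prior by the joint likelihood of the log feature pattern:
  laterite nickel: 0.324 × 0.12 × 0.94 × 0.54 = 0.019735
  banded iron formation: 0.147 × 0.70 × 0.70 × 0.91 = 0.065547
  porphyry copper: 0.322 × 0.41 × 0.19 × 0.12 = 0.0030101
  placer: 0.207 × 0.47 × 0.91 × 0.68 = 0.060203
The unnormalized weights sum to 0.1485.
P(placer | evidence) = 0.060203 / 0.1485 ≈ 0.405.

0.405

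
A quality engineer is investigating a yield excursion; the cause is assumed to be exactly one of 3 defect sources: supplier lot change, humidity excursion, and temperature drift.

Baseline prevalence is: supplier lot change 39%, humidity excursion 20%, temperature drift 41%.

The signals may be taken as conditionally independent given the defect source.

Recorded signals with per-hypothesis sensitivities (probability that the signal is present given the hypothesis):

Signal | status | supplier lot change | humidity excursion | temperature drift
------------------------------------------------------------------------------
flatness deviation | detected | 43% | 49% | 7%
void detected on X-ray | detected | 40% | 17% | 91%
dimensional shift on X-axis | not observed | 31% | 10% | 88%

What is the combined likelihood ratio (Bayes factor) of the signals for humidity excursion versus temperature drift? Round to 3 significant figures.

9.81

Joint likelihood of the signal pattern under each hypothesis (using 1 − P(present | H) for each absent signal):
  humidity excursion: 0.49 × 0.17 × (1 − 0.10) = 0.07497
  temperature drift: 0.07 × 0.91 × (1 − 0.88) = 0.007644
Bayes factor = 0.07497 / 0.007644 ≈ 9.81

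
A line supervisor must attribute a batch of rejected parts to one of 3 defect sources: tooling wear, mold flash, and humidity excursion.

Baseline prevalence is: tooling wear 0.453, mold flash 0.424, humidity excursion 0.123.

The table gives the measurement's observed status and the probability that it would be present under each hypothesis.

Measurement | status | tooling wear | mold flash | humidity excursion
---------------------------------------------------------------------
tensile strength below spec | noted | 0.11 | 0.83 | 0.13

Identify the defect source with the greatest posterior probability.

mold flash

Multiply each prior by the likelihood of the measurement:
  tooling wear: 0.453 × 0.11 = 0.04983
  mold flash: 0.424 × 0.83 = 0.35192
  humidity excursion: 0.123 × 0.13 = 0.01599
The unnormalized weights sum to 0.41774.
P(tooling wear | evidence) ≈ 0.04983 / 0.41774 ≈ 0.119
P(mold flash | evidence) ≈ 0.35192 / 0.41774 ≈ 0.842
P(humidity excursion | evidence) ≈ 0.01599 / 0.41774 ≈ 0.038
The largest is 0.842, so mold flash is most probable.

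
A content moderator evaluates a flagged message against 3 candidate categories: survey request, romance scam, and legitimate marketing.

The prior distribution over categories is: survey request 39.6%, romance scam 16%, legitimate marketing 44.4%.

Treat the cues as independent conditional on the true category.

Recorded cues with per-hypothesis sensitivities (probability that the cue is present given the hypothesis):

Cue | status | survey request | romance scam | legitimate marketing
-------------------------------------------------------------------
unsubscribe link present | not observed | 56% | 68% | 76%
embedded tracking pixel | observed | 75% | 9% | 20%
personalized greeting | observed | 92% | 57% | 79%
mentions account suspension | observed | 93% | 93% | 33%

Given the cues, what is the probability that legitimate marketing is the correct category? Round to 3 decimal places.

0.046

Multiply each prior by the joint likelihood of the cue pattern (using 1 − P(present | H) for each absent cue):
  survey request: 0.396 × (1 − 0.56) × 0.75 × 0.92 × 0.93 = 0.11181
  romance scam: 0.160 × (1 − 0.68) × 0.09 × 0.57 × 0.93 = 0.0024427
  legitimate marketing: 0.444 × (1 − 0.76) × 0.20 × 0.79 × 0.33 = 0.005556
Normalizing constant Z = 0.11181 + 0.0024427 + 0.005556 = 0.11981.
P(legitimate marketing | evidence) = 0.005556 / 0.11981 ≈ 0.046.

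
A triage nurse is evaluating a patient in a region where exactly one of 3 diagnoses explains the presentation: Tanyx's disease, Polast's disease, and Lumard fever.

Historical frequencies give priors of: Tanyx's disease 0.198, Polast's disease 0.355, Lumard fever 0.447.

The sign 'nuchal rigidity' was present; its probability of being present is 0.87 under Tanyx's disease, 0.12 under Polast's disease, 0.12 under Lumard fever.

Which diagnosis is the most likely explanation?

Multiply each prior by the likelihood of the sign:
  Tanyx's disease: 0.198 × 0.87 = 0.17226
  Polast's disease: 0.355 × 0.12 = 0.0426
  Lumard fever: 0.447 × 0.12 = 0.05364
The unnormalized weights sum to 0.2685.
P(Tanyx's disease | evidence) ≈ 0.17226 / 0.2685 ≈ 0.642
P(Polast's disease | evidence) ≈ 0.0426 / 0.2685 ≈ 0.159
P(Lumard fever | evidence) ≈ 0.05364 / 0.2685 ≈ 0.200
The largest is 0.642, so Tanyx's disease is most probable.

Tanyx's disease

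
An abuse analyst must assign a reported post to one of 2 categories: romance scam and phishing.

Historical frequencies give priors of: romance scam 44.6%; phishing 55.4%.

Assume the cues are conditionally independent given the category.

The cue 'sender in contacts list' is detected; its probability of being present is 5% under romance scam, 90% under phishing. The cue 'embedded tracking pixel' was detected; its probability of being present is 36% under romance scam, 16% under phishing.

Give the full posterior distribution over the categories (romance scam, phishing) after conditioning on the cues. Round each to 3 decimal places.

0.091, 0.909

By Bayes' rule with conditional independence, the unnormalized weight for each hypothesis is prior × ∏ likelihoods:
  romance scam: 0.446 × 0.05 × 0.36 = 0.008028
  phishing: 0.554 × 0.90 × 0.16 = 0.079776
Normalizing constant Z = 0.008028 + 0.079776 = 0.087804.
P(romance scam | evidence) = 0.008028 / 0.087804 ≈ 0.091
P(phishing | evidence) = 0.079776 / 0.087804 ≈ 0.909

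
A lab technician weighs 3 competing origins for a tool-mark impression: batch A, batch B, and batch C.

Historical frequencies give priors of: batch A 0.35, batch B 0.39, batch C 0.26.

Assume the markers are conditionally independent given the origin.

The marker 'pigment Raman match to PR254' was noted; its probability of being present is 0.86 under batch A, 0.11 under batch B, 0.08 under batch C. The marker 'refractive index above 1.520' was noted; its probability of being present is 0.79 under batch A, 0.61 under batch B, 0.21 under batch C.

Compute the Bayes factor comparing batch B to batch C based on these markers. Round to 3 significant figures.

3.99

Take the product of per-marker likelihoods under each hypothesis, then divide.
  batch B: 0.11 × 0.61 = 0.0671
  batch C: 0.08 × 0.21 = 0.0168
Bayes factor = 0.0671 / 0.0168 ≈ 3.99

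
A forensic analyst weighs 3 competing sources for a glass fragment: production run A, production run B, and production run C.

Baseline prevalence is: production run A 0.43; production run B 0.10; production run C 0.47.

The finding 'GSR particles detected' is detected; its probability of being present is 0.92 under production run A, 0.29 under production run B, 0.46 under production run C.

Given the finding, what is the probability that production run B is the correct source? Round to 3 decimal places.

0.045

By Bayes' rule, the unnormalized weight for each hypothesis is prior × likelihood:
  production run A: 0.43 × 0.92 = 0.3956
  production run B: 0.10 × 0.29 = 0.029
  production run C: 0.47 × 0.46 = 0.2162
The unnormalized weights sum to 0.6408.
P(production run B | evidence) = 0.029 / 0.6408 ≈ 0.045.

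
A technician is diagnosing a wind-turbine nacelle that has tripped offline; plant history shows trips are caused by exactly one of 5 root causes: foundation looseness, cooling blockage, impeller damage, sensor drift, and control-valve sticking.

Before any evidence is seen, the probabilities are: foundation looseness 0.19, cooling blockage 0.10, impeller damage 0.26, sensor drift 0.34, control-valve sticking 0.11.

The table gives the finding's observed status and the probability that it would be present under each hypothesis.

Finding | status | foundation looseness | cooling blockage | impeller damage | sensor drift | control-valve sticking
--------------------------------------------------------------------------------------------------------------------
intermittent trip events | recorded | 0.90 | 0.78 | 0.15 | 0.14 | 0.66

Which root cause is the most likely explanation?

Multiply each prior by the likelihood of the finding:
  foundation looseness: 0.19 × 0.90 = 0.171
  cooling blockage: 0.10 × 0.78 = 0.078
  impeller damage: 0.26 × 0.15 = 0.039
  sensor drift: 0.34 × 0.14 = 0.0476
  control-valve sticking: 0.11 × 0.66 = 0.0726
The unnormalized weights sum to 0.4082.
P(foundation looseness | evidence) ≈ 0.171 / 0.4082 ≈ 0.419
P(cooling blockage | evidence) ≈ 0.078 / 0.4082 ≈ 0.191
P(impeller damage | evidence) ≈ 0.039 / 0.4082 ≈ 0.096
P(sensor drift | evidence) ≈ 0.0476 / 0.4082 ≈ 0.117
P(control-valve sticking | evidence) ≈ 0.0726 / 0.4082 ≈ 0.178
The largest is 0.419, so foundation looseness is most probable.

foundation looseness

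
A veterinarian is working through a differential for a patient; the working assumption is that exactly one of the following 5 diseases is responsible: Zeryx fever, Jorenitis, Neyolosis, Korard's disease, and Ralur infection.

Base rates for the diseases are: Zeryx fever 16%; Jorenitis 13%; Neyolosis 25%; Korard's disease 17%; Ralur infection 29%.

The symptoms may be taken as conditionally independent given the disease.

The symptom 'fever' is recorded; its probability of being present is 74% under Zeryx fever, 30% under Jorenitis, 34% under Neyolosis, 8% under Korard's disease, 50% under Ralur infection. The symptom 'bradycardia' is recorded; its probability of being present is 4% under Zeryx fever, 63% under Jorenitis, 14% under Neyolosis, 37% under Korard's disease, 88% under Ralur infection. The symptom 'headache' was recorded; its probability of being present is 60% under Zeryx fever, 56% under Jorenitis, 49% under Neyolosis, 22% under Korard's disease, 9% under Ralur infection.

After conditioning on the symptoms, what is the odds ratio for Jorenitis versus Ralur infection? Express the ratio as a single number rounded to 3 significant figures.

Unnormalized posterior weight (prior times the symptom likelihoods) for each of the two hypotheses:
  Jorenitis: 0.13 × 0.30 × 0.63 × 0.56 = 0.013759
  Ralur infection: 0.29 × 0.50 × 0.88 × 0.09 = 0.011484
Odds(Jorenitis : Ralur infection) = 0.013759 / 0.011484 ≈ 1.20.

1.20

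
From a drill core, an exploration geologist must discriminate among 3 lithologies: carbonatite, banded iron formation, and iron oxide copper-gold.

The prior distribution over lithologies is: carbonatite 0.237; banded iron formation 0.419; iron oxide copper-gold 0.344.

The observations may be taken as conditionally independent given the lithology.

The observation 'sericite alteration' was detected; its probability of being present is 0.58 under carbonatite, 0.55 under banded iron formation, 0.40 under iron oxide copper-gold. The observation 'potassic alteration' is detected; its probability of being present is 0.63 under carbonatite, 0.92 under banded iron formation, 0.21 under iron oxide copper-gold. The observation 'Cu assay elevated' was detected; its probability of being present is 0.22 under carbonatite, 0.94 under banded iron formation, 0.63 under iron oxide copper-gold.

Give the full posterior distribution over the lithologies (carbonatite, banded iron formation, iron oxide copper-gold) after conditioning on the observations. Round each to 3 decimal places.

By Bayes' rule with conditional independence, the unnormalized weight for each hypothesis is prior × ∏ likelihoods:
  carbonatite: 0.237 × 0.58 × 0.63 × 0.22 = 0.019052
  banded iron formation: 0.419 × 0.55 × 0.92 × 0.94 = 0.19929
  iron oxide copper-gold: 0.344 × 0.40 × 0.21 × 0.63 = 0.018204
Normalizing constant Z = 0.019052 + 0.19929 + 0.018204 = 0.23655.
P(carbonatite | evidence) = 0.019052 / 0.23655 ≈ 0.081
P(banded iron formation | evidence) = 0.19929 / 0.23655 ≈ 0.843
P(iron oxide copper-gold | evidence) = 0.018204 / 0.23655 ≈ 0.077

0.081, 0.843, 0.077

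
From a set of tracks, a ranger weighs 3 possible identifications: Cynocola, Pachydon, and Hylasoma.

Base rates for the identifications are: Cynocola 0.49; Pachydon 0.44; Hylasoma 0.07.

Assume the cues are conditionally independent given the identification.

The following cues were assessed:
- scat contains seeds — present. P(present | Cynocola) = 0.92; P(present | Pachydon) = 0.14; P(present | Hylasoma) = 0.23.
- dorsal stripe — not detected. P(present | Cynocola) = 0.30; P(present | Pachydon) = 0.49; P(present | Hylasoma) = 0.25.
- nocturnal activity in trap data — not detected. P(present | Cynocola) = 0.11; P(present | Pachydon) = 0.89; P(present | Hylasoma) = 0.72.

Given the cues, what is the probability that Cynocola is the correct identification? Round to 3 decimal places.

0.976

By Bayes' rule with conditional independence, the unnormalized weight for each hypothesis is prior × ∏ likelihoods (using 1 − P(present | H) for each absent cue):
  Cynocola: 0.49 × 0.92 × (1 − 0.30) × (1 − 0.11) = 0.28085
  Pachydon: 0.44 × 0.14 × (1 − 0.49) × (1 − 0.89) = 0.0034558
  Hylasoma: 0.07 × 0.23 × (1 − 0.25) × (1 − 0.72) = 0.003381
Marginal likelihood of the evidence = 0.28769.
P(Cynocola | evidence) = 0.28085 / 0.28769 ≈ 0.976.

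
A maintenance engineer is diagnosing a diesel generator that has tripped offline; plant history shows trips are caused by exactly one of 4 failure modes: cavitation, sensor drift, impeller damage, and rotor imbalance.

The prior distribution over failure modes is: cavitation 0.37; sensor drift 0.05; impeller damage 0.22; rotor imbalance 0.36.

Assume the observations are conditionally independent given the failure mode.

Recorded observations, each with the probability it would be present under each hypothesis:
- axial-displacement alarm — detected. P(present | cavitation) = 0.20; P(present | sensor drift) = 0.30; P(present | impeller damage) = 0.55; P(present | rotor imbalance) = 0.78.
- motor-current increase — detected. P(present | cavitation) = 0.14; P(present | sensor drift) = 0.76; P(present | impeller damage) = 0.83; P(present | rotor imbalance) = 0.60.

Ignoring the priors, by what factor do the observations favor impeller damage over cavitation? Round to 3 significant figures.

16.3

Take the product of per-observation likelihoods under each hypothesis, then divide.
  impeller damage: 0.55 × 0.83 = 0.4565
  cavitation: 0.20 × 0.14 = 0.028
Bayes factor = 0.4565 / 0.028 ≈ 16.3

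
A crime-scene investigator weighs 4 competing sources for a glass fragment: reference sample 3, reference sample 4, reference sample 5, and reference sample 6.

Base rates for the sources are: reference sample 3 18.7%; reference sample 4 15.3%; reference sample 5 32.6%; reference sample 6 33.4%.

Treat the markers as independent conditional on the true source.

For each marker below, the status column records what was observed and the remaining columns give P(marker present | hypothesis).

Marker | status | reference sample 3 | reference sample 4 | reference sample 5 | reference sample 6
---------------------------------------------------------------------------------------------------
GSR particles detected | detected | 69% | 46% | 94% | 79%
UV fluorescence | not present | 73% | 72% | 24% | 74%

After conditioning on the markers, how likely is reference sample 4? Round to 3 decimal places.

Multiply each prior by the joint likelihood of the marker pattern (using 1 − P(present | H) for each absent marker):
  reference sample 3: 0.187 × 0.69 × (1 − 0.73) = 0.034838
  reference sample 4: 0.153 × 0.46 × (1 − 0.72) = 0.019706
  reference sample 5: 0.326 × 0.94 × (1 − 0.24) = 0.23289
  reference sample 6: 0.334 × 0.79 × (1 − 0.74) = 0.068604
Marginal likelihood of the evidence = 0.35604.
P(reference sample 4 | evidence) = 0.019706 / 0.35604 ≈ 0.055.

0.055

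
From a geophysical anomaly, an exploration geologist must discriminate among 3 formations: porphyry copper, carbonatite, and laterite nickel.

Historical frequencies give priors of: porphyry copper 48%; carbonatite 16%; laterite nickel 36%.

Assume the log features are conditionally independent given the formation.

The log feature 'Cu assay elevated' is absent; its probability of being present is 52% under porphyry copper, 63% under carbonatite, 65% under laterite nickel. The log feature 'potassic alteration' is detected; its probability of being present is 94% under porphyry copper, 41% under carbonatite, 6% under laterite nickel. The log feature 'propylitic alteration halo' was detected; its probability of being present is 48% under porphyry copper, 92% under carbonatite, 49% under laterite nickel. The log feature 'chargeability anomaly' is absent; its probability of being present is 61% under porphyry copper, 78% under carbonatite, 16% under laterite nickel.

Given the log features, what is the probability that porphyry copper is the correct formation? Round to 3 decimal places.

0.835

By Bayes' rule with conditional independence, the unnormalized weight for each hypothesis is prior × ∏ likelihoods (using 1 − P(present | H) for each absent log feature):
  porphyry copper: 0.48 × (1 − 0.52) × 0.94 × 0.48 × (1 − 0.61) = 0.040543
  carbonatite: 0.16 × (1 − 0.63) × 0.41 × 0.92 × (1 − 0.78) = 0.0049127
  laterite nickel: 0.36 × (1 − 0.65) × 0.06 × 0.49 × (1 − 0.16) = 0.0031117
Marginal likelihood of the evidence = 0.048567.
P(porphyry copper | evidence) = 0.040543 / 0.048567 ≈ 0.835.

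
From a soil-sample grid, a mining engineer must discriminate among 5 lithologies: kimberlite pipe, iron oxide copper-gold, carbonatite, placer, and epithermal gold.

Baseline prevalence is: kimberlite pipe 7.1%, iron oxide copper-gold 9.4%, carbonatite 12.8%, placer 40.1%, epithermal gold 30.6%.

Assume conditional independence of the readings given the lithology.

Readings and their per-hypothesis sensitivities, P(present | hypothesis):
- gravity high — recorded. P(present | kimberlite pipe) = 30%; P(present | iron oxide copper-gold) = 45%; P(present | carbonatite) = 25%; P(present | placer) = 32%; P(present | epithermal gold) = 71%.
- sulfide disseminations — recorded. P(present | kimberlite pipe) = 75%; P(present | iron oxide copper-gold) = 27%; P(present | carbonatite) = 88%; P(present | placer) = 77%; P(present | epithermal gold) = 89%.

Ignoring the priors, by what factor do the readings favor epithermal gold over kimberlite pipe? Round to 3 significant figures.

Joint likelihood of the reading pattern under each hypothesis:
  epithermal gold: 0.71 × 0.89 = 0.6319
  kimberlite pipe: 0.30 × 0.75 = 0.225
Bayes factor = 0.6319 / 0.225 ≈ 2.81

2.81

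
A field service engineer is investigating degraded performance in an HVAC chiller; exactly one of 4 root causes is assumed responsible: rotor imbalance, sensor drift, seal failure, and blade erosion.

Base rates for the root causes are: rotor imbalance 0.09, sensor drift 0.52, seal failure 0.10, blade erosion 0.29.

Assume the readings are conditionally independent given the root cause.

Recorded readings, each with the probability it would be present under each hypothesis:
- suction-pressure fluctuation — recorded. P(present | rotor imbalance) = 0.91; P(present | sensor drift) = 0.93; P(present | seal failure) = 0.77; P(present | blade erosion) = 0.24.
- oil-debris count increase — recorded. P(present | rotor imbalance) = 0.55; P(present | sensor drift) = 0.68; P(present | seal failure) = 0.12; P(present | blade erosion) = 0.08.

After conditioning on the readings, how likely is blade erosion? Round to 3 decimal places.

0.014

Multiply each prior by the joint likelihood of the reading pattern:
  rotor imbalance: 0.09 × 0.91 × 0.55 = 0.045045
  sensor drift: 0.52 × 0.93 × 0.68 = 0.32885
  seal failure: 0.10 × 0.77 × 0.12 = 0.00924
  blade erosion: 0.29 × 0.24 × 0.08 = 0.005568
Normalizing constant Z = 0.045045 + 0.32885 + 0.00924 + 0.005568 = 0.3887.
P(blade erosion | evidence) = 0.005568 / 0.3887 ≈ 0.014.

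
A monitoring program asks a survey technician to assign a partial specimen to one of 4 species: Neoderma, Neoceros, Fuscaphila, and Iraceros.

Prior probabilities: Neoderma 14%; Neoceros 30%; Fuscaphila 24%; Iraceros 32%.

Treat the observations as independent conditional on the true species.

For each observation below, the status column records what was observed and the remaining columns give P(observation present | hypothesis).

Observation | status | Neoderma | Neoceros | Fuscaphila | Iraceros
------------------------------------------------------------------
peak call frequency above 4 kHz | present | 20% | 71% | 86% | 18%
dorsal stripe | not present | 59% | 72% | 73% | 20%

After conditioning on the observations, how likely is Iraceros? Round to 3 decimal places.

0.266

Multiply each prior by the joint likelihood of the evidence pattern (using 1 − P(present | H) for each absent observation):
  Neoderma: 0.14 × 0.20 × (1 − 0.59) = 0.01148
  Neoceros: 0.30 × 0.71 × (1 − 0.72) = 0.05964
  Fuscaphila: 0.24 × 0.86 × (1 − 0.73) = 0.055728
  Iraceros: 0.32 × 0.18 × (1 − 0.20) = 0.04608
The unnormalized weights sum to 0.17293.
P(Iraceros | evidence) = 0.04608 / 0.17293 ≈ 0.266.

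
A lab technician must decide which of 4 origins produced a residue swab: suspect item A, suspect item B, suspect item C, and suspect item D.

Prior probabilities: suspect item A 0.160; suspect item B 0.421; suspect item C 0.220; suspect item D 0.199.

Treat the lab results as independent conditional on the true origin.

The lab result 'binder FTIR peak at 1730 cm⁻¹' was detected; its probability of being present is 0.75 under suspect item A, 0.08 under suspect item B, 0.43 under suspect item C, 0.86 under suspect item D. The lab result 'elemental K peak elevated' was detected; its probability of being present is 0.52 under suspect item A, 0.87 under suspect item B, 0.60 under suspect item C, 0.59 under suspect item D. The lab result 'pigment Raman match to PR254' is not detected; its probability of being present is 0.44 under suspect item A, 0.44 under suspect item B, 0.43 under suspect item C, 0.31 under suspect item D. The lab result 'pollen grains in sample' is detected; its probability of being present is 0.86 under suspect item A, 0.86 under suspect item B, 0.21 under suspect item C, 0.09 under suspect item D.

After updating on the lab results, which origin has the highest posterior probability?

By Bayes' rule with conditional independence, the unnormalized weight for each hypothesis is prior × ∏ likelihoods (using 1 − P(present | H) for each absent lab result):
  suspect item A: 0.160 × 0.75 × 0.52 × (1 − 0.44) × 0.86 = 0.030052
  suspect item B: 0.421 × 0.08 × 0.87 × (1 − 0.44) × 0.86 = 0.014112
  suspect item C: 0.220 × 0.43 × 0.60 × (1 − 0.43) × 0.21 = 0.0067942
  suspect item D: 0.199 × 0.86 × 0.59 × (1 − 0.31) × 0.09 = 0.0062704
Normalizing constant Z = 0.030052 + 0.014112 + 0.0067942 + 0.0062704 = 0.057228.
P(suspect item A | evidence) ≈ 0.030052 / 0.057228 ≈ 0.525
P(suspect item B | evidence) ≈ 0.014112 / 0.057228 ≈ 0.247
P(suspect item C | evidence) ≈ 0.0067942 / 0.057228 ≈ 0.119
P(suspect item D | evidence) ≈ 0.0062704 / 0.057228 ≈ 0.110
The largest is 0.525, so suspect item A is most probable.

suspect item A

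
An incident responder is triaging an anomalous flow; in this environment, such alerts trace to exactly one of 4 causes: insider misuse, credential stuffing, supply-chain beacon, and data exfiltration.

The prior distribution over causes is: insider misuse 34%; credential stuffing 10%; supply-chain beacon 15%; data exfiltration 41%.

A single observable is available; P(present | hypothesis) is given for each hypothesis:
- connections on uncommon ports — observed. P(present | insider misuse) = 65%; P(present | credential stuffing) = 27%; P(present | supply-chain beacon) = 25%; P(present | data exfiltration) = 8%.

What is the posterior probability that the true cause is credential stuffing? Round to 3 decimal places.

By Bayes' rule, the unnormalized weight for each hypothesis is prior × likelihood:
  insider misuse: 0.34 × 0.65 = 0.221
  credential stuffing: 0.10 × 0.27 = 0.027
  supply-chain beacon: 0.15 × 0.25 = 0.0375
  data exfiltration: 0.41 × 0.08 = 0.0328
Marginal likelihood of the evidence = 0.3183.
P(credential stuffing | evidence) = 0.027 / 0.3183 ≈ 0.085.

0.085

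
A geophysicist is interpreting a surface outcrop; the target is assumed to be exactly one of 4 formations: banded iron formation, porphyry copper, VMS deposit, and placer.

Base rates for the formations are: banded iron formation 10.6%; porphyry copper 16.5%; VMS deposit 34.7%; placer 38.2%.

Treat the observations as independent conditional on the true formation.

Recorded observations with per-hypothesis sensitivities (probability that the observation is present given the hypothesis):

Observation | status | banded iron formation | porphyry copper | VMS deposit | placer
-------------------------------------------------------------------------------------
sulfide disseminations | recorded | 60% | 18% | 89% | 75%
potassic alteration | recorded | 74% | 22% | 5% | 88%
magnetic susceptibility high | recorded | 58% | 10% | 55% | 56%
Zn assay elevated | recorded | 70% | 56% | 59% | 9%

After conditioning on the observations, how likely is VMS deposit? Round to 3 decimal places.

For each hypothesis, the unnormalized posterior weight is prior × product of the observation likelihoods:
  banded iron formation: 0.106 × 0.60 × 0.74 × 0.58 × 0.70 = 0.019108
  porphyry copper: 0.165 × 0.18 × 0.22 × 0.10 × 0.56 = 0.0003659
  VMS deposit: 0.347 × 0.89 × 0.05 × 0.55 × 0.59 = 0.0050108
  placer: 0.382 × 0.75 × 0.88 × 0.56 × 0.09 = 0.012707
The unnormalized weights sum to 0.037192.
P(VMS deposit | evidence) = 0.0050108 / 0.037192 ≈ 0.135.

0.135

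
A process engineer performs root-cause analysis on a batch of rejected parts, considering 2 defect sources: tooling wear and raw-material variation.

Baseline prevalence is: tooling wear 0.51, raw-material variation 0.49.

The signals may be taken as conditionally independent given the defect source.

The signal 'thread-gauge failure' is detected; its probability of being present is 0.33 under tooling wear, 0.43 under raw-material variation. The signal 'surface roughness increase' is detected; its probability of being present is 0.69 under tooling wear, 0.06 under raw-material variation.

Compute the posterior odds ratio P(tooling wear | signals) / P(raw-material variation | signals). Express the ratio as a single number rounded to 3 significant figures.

9.19

The normalizing constant cancels in an odds ratio, so compute prior × likelihood for the two hypotheses only:
  tooling wear: 0.51 × 0.33 × 0.69 = 0.11613
  raw-material variation: 0.49 × 0.43 × 0.06 = 0.012642
Posterior odds = 0.11613 / 0.012642 ≈ 9.19.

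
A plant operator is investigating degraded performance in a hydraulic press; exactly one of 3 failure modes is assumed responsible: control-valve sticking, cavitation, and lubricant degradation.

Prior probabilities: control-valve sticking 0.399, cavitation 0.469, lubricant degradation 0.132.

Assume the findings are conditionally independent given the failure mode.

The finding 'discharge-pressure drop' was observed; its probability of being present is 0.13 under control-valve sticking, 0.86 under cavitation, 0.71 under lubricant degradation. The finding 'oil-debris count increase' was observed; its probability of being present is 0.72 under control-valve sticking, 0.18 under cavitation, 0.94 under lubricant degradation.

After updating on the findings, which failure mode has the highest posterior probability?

Multiply each prior by the joint likelihood of the evidence pattern:
  control-valve sticking: 0.399 × 0.13 × 0.72 = 0.037346
  cavitation: 0.469 × 0.86 × 0.18 = 0.072601
  lubricant degradation: 0.132 × 0.71 × 0.94 = 0.088097
Normalizing constant Z = 0.037346 + 0.072601 + 0.088097 = 0.19804.
P(control-valve sticking | evidence) ≈ 0.037346 / 0.19804 ≈ 0.189
P(cavitation | evidence) ≈ 0.072601 / 0.19804 ≈ 0.367
P(lubricant degradation | evidence) ≈ 0.088097 / 0.19804 ≈ 0.445
The largest is 0.445, so lubricant degradation is most probable.

lubricant degradation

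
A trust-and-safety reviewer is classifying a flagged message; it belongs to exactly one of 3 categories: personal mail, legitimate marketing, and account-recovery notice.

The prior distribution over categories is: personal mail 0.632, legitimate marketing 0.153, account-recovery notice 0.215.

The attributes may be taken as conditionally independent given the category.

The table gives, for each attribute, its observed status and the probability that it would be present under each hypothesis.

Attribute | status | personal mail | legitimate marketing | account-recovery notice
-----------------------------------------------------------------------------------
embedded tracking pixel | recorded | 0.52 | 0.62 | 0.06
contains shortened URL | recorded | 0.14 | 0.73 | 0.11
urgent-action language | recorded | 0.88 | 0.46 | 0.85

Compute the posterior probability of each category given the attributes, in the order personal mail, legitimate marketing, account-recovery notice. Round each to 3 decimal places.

0.550, 0.433, 0.016

By Bayes' rule with conditional independence, the unnormalized weight for each hypothesis is prior × ∏ likelihoods:
  personal mail: 0.632 × 0.52 × 0.14 × 0.88 = 0.040488
  legitimate marketing: 0.153 × 0.62 × 0.73 × 0.46 = 0.031854
  account-recovery notice: 0.215 × 0.06 × 0.11 × 0.85 = 0.0012061
The unnormalized weights sum to 0.073549.
P(personal mail | evidence) = 0.040488 / 0.073549 ≈ 0.550
P(legitimate marketing | evidence) = 0.031854 / 0.073549 ≈ 0.433
P(account-recovery notice | evidence) = 0.0012061 / 0.073549 ≈ 0.016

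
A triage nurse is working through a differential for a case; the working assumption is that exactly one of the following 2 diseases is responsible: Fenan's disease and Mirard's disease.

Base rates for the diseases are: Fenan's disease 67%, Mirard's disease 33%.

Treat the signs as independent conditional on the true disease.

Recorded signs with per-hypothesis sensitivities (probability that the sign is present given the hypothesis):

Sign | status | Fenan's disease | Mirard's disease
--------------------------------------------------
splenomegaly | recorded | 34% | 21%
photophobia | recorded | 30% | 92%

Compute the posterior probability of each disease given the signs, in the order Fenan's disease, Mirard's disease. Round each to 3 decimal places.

0.517, 0.483

By Bayes' rule with conditional independence, the unnormalized weight for each hypothesis is prior × ∏ likelihoods:
  Fenan's disease: 0.67 × 0.34 × 0.30 = 0.06834
  Mirard's disease: 0.33 × 0.21 × 0.92 = 0.063756
The unnormalized weights sum to 0.1321.
P(Fenan's disease | evidence) = 0.06834 / 0.1321 ≈ 0.517
P(Mirard's disease | evidence) = 0.063756 / 0.1321 ≈ 0.483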